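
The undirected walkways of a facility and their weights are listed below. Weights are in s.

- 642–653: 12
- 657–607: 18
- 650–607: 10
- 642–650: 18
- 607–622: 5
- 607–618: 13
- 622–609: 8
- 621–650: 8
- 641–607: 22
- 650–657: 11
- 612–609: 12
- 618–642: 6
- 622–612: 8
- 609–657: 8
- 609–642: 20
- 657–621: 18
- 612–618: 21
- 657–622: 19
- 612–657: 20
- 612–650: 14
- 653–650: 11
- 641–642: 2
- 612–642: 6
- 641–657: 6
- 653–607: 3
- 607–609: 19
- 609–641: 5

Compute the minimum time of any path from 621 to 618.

31 s

Settle nodes by increasing distance from 621:
621: 0
650: 8  (via 621)
607: 18  (via 650)
657: 18  (via 621)
653: 19  (via 650)
612: 22  (via 650)
622: 23  (via 607)
641: 24  (via 657)
609: 26  (via 657)
642: 26  (via 650)
618: 31  (via 607)
Shortest route: 621–650–607–618 = 31 s.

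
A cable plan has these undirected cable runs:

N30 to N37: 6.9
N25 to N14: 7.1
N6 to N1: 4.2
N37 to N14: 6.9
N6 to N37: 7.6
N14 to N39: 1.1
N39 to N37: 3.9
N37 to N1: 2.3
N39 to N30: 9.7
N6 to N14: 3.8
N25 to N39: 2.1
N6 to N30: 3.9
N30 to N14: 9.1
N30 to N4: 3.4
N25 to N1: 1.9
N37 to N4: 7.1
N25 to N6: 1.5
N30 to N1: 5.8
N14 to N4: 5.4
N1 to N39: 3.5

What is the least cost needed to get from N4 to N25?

8.6

Compare a few routes:
N4 → N30 → N6 → N25: 3.4+3.9+1.5 = 8.8
N4 → N14 → N39 → N25: 5.4+1.1+2.1 = 8.6
The minimum is 8.6 via N4 → N14 → N39 → N25.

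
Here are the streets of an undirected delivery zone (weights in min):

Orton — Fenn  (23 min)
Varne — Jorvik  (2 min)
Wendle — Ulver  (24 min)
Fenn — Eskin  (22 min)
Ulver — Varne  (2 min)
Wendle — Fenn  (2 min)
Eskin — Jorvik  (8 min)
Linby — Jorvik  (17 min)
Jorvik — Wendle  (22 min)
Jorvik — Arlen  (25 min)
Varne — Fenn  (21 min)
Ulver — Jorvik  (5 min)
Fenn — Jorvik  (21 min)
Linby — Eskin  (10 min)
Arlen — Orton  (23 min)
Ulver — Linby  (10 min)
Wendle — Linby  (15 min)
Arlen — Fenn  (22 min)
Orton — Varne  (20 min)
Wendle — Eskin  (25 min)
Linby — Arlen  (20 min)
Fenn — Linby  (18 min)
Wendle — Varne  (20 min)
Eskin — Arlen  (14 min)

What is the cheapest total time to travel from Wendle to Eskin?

Enumerating some paths:
Wendle → Linby → Eskin: 15+10 = 25
Wendle → Fenn → Linby → Eskin: 2+18+10 = 30
Wendle → Eskin: 25 = 25
Wendle → Fenn → Eskin: 2+22 = 24
The minimum is 24 min via Wendle → Fenn → Eskin.

24 min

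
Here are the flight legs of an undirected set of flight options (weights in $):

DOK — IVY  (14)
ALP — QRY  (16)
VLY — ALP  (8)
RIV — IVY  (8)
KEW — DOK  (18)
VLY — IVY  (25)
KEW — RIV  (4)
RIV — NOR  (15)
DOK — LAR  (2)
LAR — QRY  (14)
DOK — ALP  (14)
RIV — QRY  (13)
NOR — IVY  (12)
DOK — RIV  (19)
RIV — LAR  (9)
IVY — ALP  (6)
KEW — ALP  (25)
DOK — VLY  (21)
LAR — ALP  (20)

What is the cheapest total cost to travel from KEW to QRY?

Shortest distances from KEW:
KEW: 0
RIV: 4  (via KEW)
IVY: 12  (via RIV)
LAR: 13  (via RIV)
DOK: 15  (via LAR)
QRY: 17  (via RIV)
Shortest route: KEW–RIV–QRY = $17.

$17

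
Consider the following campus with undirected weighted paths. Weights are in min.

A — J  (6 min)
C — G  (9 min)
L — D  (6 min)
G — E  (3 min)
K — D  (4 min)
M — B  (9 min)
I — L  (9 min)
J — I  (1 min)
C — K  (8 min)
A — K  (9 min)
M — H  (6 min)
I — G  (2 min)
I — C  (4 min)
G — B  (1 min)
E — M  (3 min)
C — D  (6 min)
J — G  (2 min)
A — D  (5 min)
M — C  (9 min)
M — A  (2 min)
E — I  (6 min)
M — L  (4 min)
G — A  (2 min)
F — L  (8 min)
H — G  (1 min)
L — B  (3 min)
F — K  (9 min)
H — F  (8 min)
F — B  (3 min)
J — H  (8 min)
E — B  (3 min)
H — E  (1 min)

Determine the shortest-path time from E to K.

Shortest distances from E:
E: 0
H: 1  (via E)
G: 2  (via H)
B: 3  (via E)
M: 3  (via E)
A: 4  (via G)
I: 4  (via G)
J: 4  (via G)
F: 6  (via B)
L: 6  (via B)
C: 8  (via I)
D: 9  (via A)
K: 13  (via A)
Shortest route: E → H → G → A → K = 13 min.

13 min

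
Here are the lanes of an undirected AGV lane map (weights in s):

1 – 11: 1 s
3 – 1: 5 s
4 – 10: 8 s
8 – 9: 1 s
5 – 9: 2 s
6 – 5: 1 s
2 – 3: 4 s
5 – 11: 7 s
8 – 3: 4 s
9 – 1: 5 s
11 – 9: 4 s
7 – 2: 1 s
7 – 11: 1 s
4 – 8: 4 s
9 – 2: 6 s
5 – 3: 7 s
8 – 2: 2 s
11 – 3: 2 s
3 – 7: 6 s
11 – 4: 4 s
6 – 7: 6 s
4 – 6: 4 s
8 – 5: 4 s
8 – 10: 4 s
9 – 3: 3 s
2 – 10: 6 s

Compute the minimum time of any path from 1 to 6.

8 s

Running Dijkstra from 1:
1: 0
11: 1  (via 1)
7: 2  (via 11)
2: 3  (via 7)
3: 3  (via 11)
4: 5  (via 11)
8: 5  (via 2)
9: 5  (via 1)
5: 7  (via 9)
6: 8  (via 7)
Shortest route: 1–11–7–6 = 8 s.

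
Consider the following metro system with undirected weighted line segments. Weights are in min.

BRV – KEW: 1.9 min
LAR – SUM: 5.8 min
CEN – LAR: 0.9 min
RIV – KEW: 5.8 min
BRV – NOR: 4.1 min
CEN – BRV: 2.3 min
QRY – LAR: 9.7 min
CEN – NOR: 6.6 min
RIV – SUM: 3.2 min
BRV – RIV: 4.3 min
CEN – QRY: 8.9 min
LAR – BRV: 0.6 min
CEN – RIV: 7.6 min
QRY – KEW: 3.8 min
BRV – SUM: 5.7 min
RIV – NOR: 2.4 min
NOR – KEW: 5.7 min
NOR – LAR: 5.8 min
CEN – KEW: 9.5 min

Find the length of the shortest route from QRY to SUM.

Compare a few routes:
QRY–KEW–RIV–SUM: 3.8+5.8+3.2 = 12.8
QRY–KEW–BRV–SUM: 3.8+1.9+5.7 = 11.4
QRY–KEW–BRV–LAR–SUM: 3.8+1.9+0.6+5.8 = 12.1
Cheapest is QRY–KEW–BRV–SUM at 11.4 min.

11.4 min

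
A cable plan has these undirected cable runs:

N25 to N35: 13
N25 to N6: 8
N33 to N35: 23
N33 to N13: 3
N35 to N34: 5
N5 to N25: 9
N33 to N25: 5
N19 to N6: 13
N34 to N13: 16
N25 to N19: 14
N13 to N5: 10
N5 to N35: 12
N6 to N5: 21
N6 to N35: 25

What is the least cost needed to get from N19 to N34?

32

Enumerating some paths:
N19 → N25 → N35 → N34: 14+13+5 = 32
N19 → N25 → N33 → N13 → N34: 14+5+3+16 = 38
Cheapest is N19 → N25 → N35 → N34 at 32.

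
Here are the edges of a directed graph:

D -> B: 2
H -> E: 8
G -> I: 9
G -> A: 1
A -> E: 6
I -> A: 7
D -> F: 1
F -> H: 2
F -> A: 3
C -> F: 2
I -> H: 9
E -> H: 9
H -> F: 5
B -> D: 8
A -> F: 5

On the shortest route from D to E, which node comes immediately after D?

Enumerating some paths:
D - F - H - E: 1+2+8 = 11
D - F - A - E: 1+3+6 = 10
Cheapest is D - F - A - E at 10.
So from D the first move is to F.

F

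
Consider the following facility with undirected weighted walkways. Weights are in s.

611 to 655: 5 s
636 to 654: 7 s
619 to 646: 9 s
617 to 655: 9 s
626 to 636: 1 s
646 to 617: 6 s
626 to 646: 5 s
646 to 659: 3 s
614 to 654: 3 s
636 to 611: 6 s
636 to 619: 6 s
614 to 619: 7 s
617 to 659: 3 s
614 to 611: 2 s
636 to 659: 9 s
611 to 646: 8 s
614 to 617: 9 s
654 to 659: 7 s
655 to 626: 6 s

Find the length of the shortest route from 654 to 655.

10 s

Shortest distances from 654:
654: 0
614: 3  (via 654)
611: 5  (via 614)
659: 7  (via 654)
636: 7  (via 654)
626: 8  (via 636)
617: 10  (via 659)
655: 10  (via 611)
Shortest route: 654 → 614 → 611 → 655 = 10 s.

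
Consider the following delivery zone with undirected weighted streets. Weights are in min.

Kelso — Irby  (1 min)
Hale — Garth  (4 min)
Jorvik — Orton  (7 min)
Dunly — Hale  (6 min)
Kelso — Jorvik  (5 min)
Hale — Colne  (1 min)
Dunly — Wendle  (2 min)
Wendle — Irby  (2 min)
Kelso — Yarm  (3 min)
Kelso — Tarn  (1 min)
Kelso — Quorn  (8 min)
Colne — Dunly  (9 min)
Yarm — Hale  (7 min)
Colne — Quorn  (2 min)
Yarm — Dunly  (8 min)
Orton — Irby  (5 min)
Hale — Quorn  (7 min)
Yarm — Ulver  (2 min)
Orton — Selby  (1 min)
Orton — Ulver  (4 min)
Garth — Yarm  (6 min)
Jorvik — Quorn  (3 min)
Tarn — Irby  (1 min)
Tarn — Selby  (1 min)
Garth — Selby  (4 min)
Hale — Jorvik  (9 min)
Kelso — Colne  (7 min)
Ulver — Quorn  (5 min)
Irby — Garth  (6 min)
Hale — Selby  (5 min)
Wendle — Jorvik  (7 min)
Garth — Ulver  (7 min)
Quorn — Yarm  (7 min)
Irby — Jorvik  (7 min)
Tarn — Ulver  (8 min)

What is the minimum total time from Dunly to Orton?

7 min

Candidate routes:
Dunly–Hale–Selby–Orton: 6+5+1 = 12
Dunly–Wendle–Irby–Orton: 2+2+5 = 9
Dunly–Wendle–Irby–Kelso–Tarn–Selby–Orton: 2+2+1+1+1+1 = 8
Dunly–Wendle–Irby–Tarn–Selby–Orton: 2+2+1+1+1 = 7
The minimum is 7 min via Dunly–Wendle–Irby–Tarn–Selby–Orton.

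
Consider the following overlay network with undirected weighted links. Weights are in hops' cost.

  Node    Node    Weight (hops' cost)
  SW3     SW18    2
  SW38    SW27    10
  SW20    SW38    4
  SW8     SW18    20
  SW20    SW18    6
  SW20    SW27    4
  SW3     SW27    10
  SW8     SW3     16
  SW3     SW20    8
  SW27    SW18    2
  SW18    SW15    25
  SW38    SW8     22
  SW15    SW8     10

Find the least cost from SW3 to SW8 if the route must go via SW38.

34 hops' cost

Shortest SW3→SW38: SW3 → SW20 → SW38 = 12
Best SW38 to SW8: SW38 → SW8 costing 22
Total via SW38: 12 + 22 = 34 hops' cost.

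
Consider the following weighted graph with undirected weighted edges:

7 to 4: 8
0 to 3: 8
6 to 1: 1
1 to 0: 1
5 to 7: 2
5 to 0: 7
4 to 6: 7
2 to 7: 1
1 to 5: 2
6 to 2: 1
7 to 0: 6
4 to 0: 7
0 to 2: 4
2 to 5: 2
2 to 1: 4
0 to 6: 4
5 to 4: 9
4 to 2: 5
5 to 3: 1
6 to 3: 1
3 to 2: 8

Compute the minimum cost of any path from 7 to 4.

6

Shortest distances from 7:
7: 0
2: 1  (via 7)
5: 2  (via 7)
6: 2  (via 2)
1: 3  (via 6)
3: 3  (via 5)
0: 4  (via 1)
4: 6  (via 2)
Shortest route: 7 → 2 → 4 = 6.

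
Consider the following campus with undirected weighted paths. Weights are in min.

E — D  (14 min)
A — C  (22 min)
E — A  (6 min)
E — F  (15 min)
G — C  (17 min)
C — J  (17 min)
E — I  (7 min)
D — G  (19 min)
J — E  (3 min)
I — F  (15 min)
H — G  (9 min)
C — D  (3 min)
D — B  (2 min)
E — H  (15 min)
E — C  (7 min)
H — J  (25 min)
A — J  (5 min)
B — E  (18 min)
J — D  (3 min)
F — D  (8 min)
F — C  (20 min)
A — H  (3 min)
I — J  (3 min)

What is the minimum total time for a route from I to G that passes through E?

Best I to E: I–J–E costing 6
Shortest E→G: E–A–H–G = 18
Total via E: 6 + 18 = 24 min.

24 min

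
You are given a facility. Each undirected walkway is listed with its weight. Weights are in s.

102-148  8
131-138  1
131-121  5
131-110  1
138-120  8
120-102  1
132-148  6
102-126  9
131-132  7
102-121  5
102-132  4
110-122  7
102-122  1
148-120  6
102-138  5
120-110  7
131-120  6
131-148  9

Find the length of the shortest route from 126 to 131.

15 s

Shortest distances from 126:
126: 0
102: 9  (via 126)
120: 10  (via 102)
122: 10  (via 102)
132: 13  (via 102)
138: 14  (via 102)
121: 14  (via 102)
131: 15  (via 138)
Shortest route: 126 → 102 → 138 → 131 = 15 s.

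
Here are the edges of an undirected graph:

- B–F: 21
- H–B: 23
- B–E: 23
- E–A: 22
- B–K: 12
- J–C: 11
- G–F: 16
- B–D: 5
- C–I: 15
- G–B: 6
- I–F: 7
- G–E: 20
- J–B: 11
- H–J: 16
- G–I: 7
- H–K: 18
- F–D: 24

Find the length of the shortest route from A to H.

Settle nodes by increasing distance from A:
A: 0
E: 22  (via A)
G: 42  (via E)
B: 45  (via E)
I: 49  (via G)
D: 50  (via B)
F: 56  (via I)
J: 56  (via B)
K: 57  (via B)
C: 64  (via I)
H: 68  (via B)
Shortest route: A–E–B–H = 68.

68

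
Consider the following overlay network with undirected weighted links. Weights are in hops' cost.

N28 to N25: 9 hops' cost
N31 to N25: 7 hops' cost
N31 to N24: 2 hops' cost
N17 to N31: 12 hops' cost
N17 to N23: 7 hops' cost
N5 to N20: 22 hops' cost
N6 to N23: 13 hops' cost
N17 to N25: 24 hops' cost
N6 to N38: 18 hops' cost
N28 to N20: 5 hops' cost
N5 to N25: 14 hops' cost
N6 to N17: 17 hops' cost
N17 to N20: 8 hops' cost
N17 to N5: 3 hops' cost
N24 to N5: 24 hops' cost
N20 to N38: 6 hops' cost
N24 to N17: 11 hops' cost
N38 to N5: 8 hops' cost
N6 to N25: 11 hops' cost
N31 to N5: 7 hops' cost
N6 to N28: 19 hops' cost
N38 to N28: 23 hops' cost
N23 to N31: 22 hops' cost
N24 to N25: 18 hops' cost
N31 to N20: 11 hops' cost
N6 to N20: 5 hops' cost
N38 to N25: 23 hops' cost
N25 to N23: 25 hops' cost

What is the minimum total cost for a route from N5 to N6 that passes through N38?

19 hops' cost

Best N5 to N38: N5–N38 costing 8
Best N38 to N6: N38–N20–N6 costing 11
Total via N38: 8 + 11 = 19 hops' cost.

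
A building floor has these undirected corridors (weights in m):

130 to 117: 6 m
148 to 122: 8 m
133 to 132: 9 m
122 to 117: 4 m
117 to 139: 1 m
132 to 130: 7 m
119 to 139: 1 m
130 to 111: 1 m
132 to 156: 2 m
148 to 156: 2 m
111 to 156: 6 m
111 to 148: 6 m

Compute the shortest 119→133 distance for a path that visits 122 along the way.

Shortest 119→122: 119 → 139 → 117 → 122 = 6
Shortest 122→133: 122 → 148 → 156 → 132 → 133 = 21
Total via 122: 6 + 21 = 27 m.

27 m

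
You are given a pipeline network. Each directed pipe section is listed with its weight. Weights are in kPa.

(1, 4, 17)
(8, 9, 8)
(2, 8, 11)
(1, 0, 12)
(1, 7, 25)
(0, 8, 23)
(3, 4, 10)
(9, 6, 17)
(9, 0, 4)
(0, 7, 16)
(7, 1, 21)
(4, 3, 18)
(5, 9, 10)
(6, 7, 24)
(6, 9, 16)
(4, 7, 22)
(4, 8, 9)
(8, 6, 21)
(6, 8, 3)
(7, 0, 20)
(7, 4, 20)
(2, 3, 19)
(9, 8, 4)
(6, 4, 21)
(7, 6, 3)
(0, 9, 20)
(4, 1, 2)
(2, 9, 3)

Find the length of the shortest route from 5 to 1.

50 kPa

Candidate routes:
5 - 9 - 6 - 4 - 1: 10+17+21+2 = 50
5 - 9 - 0 - 7 - 4 - 1: 10+4+16+20+2 = 52
5 - 9 - 0 - 7 - 1: 10+4+16+21 = 51
The minimum is 50 kPa via 5 - 9 - 6 - 4 - 1.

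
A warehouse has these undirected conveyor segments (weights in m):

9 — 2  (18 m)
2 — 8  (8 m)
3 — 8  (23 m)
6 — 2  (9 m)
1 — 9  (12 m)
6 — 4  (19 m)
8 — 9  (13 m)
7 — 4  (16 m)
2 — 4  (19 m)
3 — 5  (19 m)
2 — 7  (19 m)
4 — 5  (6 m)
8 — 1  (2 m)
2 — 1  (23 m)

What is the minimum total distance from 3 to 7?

41 m

Enumerating some paths:
3–5–4–7: 19+6+16 = 41
3–8–2–7: 23+8+19 = 50
Cheapest is 3–5–4–7 at 41 m.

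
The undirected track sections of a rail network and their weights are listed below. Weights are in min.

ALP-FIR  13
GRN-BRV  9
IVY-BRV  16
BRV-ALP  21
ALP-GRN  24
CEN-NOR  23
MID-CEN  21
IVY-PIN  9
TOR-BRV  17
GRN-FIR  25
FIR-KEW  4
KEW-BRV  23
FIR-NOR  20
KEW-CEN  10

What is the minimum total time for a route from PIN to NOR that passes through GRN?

79 min

Best PIN to GRN: PIN → IVY → BRV → GRN costing 34
Shortest GRN→NOR: GRN → FIR → NOR = 45
Total via GRN: 34 + 45 = 79 min.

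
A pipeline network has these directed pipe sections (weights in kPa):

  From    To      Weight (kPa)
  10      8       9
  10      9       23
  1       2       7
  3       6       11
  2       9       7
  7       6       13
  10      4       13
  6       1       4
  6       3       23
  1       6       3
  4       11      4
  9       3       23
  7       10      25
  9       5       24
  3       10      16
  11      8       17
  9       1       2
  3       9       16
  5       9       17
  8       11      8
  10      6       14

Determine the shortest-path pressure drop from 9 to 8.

48 kPa

Running Dijkstra from 9:
9: 0
1: 2  (via 9)
6: 5  (via 1)
2: 9  (via 1)
3: 23  (via 9)
5: 24  (via 9)
10: 39  (via 3)
8: 48  (via 10)
Shortest route: 9 → 3 → 10 → 8 = 48 kPa.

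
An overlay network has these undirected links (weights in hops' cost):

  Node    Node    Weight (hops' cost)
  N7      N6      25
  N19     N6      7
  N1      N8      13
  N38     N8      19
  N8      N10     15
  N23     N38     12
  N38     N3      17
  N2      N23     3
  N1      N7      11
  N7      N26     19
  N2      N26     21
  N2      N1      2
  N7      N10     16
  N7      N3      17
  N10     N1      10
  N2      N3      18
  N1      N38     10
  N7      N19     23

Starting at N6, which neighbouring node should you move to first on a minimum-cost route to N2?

Compare a few routes:
N6 → N19 → N7 → N10 → N1 → N2: 7+23+16+10+2 = 58
N6 → N7 → N1 → N2: 25+11+2 = 38
N6 → N7 → N10 → N1 → N2: 25+16+10+2 = 53
N6 → N19 → N7 → N1 → N2: 7+23+11+2 = 43
Cheapest is N6 → N7 → N1 → N2 at 38 hops' cost.
So from N6 the first move is to N7.

N7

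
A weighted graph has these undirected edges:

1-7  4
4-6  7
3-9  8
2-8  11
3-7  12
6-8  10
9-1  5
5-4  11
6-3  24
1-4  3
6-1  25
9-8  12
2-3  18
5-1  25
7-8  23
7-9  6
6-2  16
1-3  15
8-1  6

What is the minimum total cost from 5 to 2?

31

Settle nodes by increasing distance from 5:
5: 0
4: 11  (via 5)
1: 14  (via 4)
6: 18  (via 4)
7: 18  (via 1)
9: 19  (via 1)
8: 20  (via 1)
3: 27  (via 9)
2: 31  (via 8)
Shortest route: 5–4–1–8–2 = 31.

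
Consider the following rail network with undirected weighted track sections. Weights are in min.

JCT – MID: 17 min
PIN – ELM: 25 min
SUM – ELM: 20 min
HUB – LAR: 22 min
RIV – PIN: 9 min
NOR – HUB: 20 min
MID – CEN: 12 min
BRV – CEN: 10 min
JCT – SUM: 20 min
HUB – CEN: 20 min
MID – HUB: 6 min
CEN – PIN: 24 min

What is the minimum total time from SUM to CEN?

Settle nodes by increasing distance from SUM:
SUM: 0
ELM: 20  (via SUM)
JCT: 20  (via SUM)
MID: 37  (via JCT)
HUB: 43  (via MID)
PIN: 45  (via ELM)
CEN: 49  (via MID)
Shortest route: SUM → JCT → MID → CEN = 49 min.

49 min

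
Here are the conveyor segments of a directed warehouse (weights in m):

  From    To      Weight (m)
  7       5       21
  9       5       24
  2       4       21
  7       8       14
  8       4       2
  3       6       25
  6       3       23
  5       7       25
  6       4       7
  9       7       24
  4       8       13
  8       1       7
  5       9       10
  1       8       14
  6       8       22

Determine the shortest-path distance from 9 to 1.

Shortest distances from 9:
9: 0
5: 24  (via 9)
7: 24  (via 9)
8: 38  (via 7)
4: 40  (via 8)
1: 45  (via 8)
Shortest route: 9 → 7 → 8 → 1 = 45 m.

45 m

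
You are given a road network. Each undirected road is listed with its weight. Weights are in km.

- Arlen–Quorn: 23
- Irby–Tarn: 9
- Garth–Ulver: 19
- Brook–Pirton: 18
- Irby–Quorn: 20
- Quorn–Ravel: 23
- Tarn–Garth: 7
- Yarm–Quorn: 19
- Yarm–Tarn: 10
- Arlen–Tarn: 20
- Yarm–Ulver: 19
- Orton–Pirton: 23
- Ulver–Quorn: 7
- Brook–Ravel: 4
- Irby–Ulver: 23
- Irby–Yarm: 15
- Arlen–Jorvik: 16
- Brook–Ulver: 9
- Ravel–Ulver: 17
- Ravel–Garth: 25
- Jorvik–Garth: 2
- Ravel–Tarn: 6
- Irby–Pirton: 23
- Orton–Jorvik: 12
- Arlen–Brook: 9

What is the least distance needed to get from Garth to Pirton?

Enumerating some paths:
Garth–Tarn–Ravel–Brook–Pirton: 7+6+4+18 = 35
Garth–Jorvik–Arlen–Brook–Pirton: 2+16+9+18 = 45
Garth–Tarn–Irby–Pirton: 7+9+23 = 39
Garth–Jorvik–Orton–Pirton: 2+12+23 = 37
Cheapest is Garth–Tarn–Ravel–Brook–Pirton at 35 km.

35 km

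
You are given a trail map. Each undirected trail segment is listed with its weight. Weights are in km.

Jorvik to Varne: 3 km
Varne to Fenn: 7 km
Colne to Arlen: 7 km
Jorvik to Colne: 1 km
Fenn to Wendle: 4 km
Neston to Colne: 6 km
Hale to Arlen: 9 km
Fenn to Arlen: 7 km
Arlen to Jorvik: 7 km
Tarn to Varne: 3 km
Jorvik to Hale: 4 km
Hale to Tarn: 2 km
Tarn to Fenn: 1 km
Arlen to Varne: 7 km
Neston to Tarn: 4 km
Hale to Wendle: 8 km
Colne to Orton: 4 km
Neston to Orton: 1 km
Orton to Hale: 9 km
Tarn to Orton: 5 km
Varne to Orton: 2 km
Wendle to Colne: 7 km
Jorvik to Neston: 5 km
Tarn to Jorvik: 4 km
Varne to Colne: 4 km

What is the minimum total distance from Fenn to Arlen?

Shortest distances from Fenn:
Fenn: 0
Tarn: 1  (via Fenn)
Hale: 3  (via Tarn)
Varne: 4  (via Tarn)
Wendle: 4  (via Fenn)
Neston: 5  (via Tarn)
Jorvik: 5  (via Tarn)
Orton: 6  (via Tarn)
Colne: 6  (via Jorvik)
Arlen: 7  (via Fenn)
Shortest route: Fenn–Arlen = 7 km.

7 km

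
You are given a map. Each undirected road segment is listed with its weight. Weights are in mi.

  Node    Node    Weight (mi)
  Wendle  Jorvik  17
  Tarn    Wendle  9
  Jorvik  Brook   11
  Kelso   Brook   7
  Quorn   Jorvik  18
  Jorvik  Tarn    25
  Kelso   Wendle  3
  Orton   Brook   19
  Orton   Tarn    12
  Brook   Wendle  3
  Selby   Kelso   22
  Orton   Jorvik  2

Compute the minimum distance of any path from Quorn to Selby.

Running Dijkstra from Quorn:
Quorn: 0
Jorvik: 18  (via Quorn)
Orton: 20  (via Jorvik)
Brook: 29  (via Jorvik)
Tarn: 32  (via Orton)
Wendle: 32  (via Brook)
Kelso: 35  (via Wendle)
Selby: 57  (via Kelso)
Shortest route: Quorn–Jorvik–Brook–Wendle–Kelso–Selby = 57 mi.

57 mi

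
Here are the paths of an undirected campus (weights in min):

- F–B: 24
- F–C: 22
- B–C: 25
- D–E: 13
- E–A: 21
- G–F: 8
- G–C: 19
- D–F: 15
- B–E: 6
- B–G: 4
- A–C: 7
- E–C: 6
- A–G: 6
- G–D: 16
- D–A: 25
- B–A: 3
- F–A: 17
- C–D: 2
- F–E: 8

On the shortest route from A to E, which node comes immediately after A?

B

Compare a few routes:
A - C - E: 7+6 = 13
A - G - B - E: 6+4+6 = 16
A - E: 21 = 21
A - B - E: 3+6 = 9
Cheapest is A - B - E at 9 min.
So from A the first move is to B.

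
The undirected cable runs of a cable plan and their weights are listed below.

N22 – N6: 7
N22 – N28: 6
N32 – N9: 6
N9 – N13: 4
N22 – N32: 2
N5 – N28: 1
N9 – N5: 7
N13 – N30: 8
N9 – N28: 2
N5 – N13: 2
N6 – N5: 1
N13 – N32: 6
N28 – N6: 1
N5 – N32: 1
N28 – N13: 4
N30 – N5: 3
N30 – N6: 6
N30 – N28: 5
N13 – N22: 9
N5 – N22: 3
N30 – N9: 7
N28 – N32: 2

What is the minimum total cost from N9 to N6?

3

Candidate routes:
N9 → N28 → N5 → N6: 2+1+1 = 4
N9 → N28 → N32 → N5 → N6: 2+2+1+1 = 6
N9 → N28 → N6: 2+1 = 3
The minimum is 3 via N9 → N28 → N6.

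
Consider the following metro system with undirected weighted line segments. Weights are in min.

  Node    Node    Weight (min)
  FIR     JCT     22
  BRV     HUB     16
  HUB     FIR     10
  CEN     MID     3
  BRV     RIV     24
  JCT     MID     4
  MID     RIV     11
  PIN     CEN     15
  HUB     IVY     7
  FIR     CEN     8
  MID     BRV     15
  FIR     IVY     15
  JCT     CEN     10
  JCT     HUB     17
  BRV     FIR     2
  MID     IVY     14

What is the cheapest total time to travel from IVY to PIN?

Candidate routes:
IVY–FIR–CEN–PIN: 15+8+15 = 38
IVY–MID–CEN–PIN: 14+3+15 = 32
Cheapest is IVY–MID–CEN–PIN at 32 min.

32 min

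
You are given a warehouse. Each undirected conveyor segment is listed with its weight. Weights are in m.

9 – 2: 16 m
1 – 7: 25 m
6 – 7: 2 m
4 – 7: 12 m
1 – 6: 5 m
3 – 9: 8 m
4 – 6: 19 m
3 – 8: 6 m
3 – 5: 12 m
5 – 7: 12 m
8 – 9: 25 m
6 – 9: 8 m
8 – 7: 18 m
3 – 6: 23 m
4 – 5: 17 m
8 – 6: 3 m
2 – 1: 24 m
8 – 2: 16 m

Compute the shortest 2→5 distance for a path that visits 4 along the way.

Shortest 2→4: 2–8–6–7–4 = 33
Shortest 4→5: 4–5 = 17
Total via 4: 33 + 17 = 50 m.

50 m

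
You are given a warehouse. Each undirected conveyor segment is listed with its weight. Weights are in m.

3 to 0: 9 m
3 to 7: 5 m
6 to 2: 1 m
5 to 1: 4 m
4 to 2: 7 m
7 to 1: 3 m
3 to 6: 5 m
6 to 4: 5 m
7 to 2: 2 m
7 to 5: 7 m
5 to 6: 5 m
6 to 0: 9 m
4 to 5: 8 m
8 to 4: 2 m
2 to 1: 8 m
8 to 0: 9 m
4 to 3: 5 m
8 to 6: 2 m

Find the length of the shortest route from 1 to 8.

Running Dijkstra from 1:
1: 0
7: 3  (via 1)
5: 4  (via 1)
2: 5  (via 7)
6: 6  (via 2)
3: 8  (via 7)
8: 8  (via 6)
Shortest route: 1–7–2–6–8 = 8 m.

8 m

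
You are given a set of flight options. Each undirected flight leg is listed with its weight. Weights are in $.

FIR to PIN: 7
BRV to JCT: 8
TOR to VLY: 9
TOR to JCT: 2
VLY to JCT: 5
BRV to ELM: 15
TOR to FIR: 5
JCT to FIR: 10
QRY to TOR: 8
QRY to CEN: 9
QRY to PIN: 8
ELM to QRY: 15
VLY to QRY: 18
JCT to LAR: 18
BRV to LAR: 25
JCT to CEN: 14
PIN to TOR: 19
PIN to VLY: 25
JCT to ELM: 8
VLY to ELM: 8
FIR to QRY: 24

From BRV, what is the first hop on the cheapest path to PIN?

JCT

Candidate routes:
BRV–JCT–TOR–PIN: 8+2+19 = 29
BRV–JCT–TOR–FIR–PIN: 8+2+5+7 = 22
BRV–JCT–TOR–QRY–PIN: 8+2+8+8 = 26
BRV–JCT–FIR–PIN: 8+10+7 = 25
The minimum is $22 via BRV–JCT–TOR–FIR–PIN.
So from BRV the first move is to JCT.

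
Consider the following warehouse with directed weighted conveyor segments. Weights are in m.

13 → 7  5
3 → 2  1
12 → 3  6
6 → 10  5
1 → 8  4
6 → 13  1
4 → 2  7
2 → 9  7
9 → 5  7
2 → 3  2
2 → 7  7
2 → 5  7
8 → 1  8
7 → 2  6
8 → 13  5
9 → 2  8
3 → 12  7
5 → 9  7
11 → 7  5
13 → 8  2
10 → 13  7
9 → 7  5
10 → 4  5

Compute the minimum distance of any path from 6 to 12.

Settle nodes by increasing distance from 6:
6: 0
13: 1  (via 6)
8: 3  (via 13)
10: 5  (via 6)
7: 6  (via 13)
4: 10  (via 10)
1: 11  (via 8)
2: 12  (via 7)
3: 14  (via 2)
5: 19  (via 2)
9: 19  (via 2)
12: 21  (via 3)
Shortest route: 6 → 13 → 7 → 2 → 3 → 12 = 21 m.

21 m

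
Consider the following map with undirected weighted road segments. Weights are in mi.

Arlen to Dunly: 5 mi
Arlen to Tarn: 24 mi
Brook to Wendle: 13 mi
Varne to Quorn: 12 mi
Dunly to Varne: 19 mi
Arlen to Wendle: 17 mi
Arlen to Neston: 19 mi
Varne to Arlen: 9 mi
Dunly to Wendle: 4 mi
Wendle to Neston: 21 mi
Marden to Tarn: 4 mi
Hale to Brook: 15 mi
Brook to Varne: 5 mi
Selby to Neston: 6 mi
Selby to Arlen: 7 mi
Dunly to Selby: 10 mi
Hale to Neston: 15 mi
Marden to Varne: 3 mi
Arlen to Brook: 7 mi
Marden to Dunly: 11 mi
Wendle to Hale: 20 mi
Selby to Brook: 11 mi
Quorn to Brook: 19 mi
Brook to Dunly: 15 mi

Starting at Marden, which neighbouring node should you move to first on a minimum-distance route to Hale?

Compare a few routes:
Marden → Varne → Brook → Hale: 3+5+15 = 23
Marden → Varne → Arlen → Brook → Hale: 3+9+7+15 = 34
Cheapest is Marden → Varne → Brook → Hale at 23 mi.
So from Marden the first move is to Varne.

Varne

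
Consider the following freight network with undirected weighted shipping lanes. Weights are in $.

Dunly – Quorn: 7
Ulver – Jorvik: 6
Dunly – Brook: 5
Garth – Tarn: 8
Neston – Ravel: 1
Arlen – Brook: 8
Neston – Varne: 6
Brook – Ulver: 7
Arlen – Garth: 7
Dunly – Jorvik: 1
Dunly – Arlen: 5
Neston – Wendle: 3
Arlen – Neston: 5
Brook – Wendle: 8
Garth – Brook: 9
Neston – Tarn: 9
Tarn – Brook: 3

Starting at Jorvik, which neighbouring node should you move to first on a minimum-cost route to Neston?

Candidate routes:
Jorvik - Dunly - Arlen - Neston: 1+5+5 = 11
Jorvik - Dunly - Brook - Wendle - Neston: 1+5+8+3 = 17
Cheapest is Jorvik - Dunly - Arlen - Neston at $11.
So from Jorvik the first move is to Dunly.

Dunly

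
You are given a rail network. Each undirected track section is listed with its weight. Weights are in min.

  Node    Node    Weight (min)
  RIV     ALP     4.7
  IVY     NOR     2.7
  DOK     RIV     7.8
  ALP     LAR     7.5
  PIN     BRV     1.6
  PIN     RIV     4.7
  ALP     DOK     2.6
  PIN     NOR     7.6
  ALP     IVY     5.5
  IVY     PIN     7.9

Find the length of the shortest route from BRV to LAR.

18.5 min

Compare a few routes:
BRV → PIN → RIV → DOK → ALP → LAR: 1.6+4.7+7.8+2.6+7.5 = 24.2
BRV → PIN → RIV → ALP → LAR: 1.6+4.7+4.7+7.5 = 18.5
BRV → PIN → IVY → ALP → LAR: 1.6+7.9+5.5+7.5 = 22.5
Cheapest is BRV → PIN → RIV → ALP → LAR at 18.5 min.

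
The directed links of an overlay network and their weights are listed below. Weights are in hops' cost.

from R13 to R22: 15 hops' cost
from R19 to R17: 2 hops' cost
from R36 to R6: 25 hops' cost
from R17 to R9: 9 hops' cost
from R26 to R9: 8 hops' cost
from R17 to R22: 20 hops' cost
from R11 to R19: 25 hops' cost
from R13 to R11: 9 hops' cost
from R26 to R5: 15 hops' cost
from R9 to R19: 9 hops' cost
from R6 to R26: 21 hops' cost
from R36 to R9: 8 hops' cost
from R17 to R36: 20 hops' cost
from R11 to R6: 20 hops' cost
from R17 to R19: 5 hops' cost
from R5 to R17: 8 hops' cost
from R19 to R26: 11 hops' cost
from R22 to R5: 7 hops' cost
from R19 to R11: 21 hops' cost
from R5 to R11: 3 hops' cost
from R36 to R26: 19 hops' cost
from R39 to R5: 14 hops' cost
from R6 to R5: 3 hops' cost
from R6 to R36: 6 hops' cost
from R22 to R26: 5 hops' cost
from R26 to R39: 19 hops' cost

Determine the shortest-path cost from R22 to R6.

Candidate routes:
R22–R26–R5–R11–R6: 5+15+3+20 = 43
R22–R5–R11–R6: 7+3+20 = 30
Cheapest is R22–R5–R11–R6 at 30 hops' cost.

30 hops' cost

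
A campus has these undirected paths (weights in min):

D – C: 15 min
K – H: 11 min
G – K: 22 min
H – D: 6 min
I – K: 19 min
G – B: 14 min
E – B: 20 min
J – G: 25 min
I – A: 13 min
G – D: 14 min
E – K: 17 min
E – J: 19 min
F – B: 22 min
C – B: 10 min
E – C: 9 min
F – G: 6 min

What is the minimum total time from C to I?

Candidate routes:
C–E–K–I: 9+17+19 = 45
C–D–H–K–I: 15+6+11+19 = 51
The minimum is 45 min via C–E–K–I.

45 min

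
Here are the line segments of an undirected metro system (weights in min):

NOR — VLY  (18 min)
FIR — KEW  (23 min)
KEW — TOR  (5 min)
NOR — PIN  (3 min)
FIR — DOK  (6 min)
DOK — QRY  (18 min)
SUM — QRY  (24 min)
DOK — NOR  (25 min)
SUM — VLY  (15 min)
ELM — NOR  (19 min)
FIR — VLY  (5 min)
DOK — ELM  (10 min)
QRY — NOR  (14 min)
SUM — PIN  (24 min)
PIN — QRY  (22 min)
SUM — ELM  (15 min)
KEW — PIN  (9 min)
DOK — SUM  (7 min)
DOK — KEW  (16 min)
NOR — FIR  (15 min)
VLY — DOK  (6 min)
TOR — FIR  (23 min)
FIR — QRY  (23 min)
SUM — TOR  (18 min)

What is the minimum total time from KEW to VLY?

Enumerating some paths:
KEW - FIR - VLY: 23+5 = 28
KEW - DOK - VLY: 16+6 = 22
KEW - PIN - NOR - VLY: 9+3+18 = 30
KEW - DOK - FIR - VLY: 16+6+5 = 27
Cheapest is KEW - DOK - VLY at 22 min.

22 min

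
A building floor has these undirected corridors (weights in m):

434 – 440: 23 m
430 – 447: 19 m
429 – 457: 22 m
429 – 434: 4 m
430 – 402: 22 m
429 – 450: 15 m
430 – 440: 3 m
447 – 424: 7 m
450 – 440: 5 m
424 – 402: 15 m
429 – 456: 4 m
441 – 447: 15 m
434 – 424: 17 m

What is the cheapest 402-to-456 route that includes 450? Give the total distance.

Best 402 to 450: 402 → 430 → 440 → 450 costing 30
Best 450 to 456: 450 → 429 → 456 costing 19
Total via 450: 30 + 19 = 49 m.

49 m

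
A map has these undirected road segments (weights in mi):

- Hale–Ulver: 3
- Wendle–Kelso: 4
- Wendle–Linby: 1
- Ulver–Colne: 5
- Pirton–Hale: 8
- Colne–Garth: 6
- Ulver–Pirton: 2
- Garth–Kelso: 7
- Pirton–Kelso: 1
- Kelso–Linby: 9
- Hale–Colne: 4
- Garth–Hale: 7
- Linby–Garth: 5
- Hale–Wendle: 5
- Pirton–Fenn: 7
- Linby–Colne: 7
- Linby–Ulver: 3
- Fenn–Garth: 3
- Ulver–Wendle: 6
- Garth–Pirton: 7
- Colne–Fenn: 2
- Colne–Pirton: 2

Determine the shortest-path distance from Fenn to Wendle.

9 mi

Enumerating some paths:
Fenn–Colne–Pirton–Kelso–Wendle: 2+2+1+4 = 9
Fenn–Colne–Pirton–Ulver–Linby–Wendle: 2+2+2+3+1 = 10
Cheapest is Fenn–Colne–Pirton–Kelso–Wendle at 9 mi.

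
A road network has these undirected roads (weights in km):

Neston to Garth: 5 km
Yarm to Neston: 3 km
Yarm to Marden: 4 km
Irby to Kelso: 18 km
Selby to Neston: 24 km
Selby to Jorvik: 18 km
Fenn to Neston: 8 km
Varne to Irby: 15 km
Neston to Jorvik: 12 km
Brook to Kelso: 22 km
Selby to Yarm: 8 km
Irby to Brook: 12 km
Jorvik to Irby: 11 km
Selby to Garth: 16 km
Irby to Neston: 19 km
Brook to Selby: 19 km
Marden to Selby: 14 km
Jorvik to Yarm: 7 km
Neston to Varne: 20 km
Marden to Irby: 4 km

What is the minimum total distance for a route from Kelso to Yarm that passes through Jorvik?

Shortest Kelso→Jorvik: Kelso–Irby–Jorvik = 29
Shortest Jorvik→Yarm: Jorvik–Yarm = 7
Total via Jorvik: 29 + 7 = 36 km.

36 km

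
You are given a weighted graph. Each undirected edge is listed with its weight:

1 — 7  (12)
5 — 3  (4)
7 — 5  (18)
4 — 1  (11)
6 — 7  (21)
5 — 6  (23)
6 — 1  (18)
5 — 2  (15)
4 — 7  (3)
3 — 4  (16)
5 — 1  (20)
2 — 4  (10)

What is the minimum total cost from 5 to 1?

20

Compare a few routes:
5 → 7 → 1: 18+12 = 30
5 → 1: 20 = 20
The minimum is 20 via 5 → 1.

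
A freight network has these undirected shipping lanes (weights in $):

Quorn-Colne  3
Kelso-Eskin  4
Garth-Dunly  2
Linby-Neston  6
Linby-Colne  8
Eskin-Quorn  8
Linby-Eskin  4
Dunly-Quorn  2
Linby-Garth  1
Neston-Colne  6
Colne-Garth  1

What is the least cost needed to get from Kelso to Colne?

Enumerating some paths:
Kelso - Eskin - Quorn - Colne: 4+8+3 = 15
Kelso - Eskin - Linby - Garth - Colne: 4+4+1+1 = 10
Cheapest is Kelso - Eskin - Linby - Garth - Colne at $10.

$10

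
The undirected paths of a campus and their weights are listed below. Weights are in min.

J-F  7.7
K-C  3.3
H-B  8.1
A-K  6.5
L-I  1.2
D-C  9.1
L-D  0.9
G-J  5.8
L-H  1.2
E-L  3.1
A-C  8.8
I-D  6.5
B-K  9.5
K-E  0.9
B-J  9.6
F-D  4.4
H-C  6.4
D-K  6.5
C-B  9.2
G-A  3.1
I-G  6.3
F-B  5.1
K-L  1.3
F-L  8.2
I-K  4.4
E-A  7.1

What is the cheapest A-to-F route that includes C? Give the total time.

18.7 min

Best A to C: A → C costing 8.8
Shortest C→F: C → K → L → D → F = 9.9
Total via C: 8.8 + 9.9 = 18.7 min.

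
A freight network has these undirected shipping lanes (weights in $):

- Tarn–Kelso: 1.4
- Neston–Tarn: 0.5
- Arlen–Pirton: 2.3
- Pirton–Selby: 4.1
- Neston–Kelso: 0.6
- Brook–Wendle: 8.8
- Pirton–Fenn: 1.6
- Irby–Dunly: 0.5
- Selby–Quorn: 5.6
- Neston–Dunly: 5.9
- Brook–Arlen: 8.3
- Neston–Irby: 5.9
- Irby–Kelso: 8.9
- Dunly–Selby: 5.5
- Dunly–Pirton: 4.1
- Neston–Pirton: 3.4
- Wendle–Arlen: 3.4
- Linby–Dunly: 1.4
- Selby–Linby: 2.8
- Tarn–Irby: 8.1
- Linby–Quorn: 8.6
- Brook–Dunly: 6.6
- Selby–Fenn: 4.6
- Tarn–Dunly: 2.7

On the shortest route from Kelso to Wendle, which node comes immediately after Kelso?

Neston

Enumerating some paths:
Kelso - Tarn - Neston - Pirton - Arlen - Wendle: 1.4+0.5+3.4+2.3+3.4 = 11
Kelso - Neston - Tarn - Dunly - Pirton - Arlen - Wendle: 0.6+0.5+2.7+4.1+2.3+3.4 = 13.6
Kelso - Neston - Pirton - Arlen - Wendle: 0.6+3.4+2.3+3.4 = 9.7
The minimum is $9.7 via Kelso - Neston - Pirton - Arlen - Wendle.
So from Kelso the first move is to Neston.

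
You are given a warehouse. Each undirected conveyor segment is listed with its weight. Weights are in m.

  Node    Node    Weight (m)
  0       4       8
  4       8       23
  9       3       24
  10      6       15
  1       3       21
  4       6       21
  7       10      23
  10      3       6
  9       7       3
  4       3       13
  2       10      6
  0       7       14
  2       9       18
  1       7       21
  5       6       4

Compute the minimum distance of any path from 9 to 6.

Settle nodes by increasing distance from 9:
9: 0
7: 3  (via 9)
0: 17  (via 7)
2: 18  (via 9)
1: 24  (via 7)
3: 24  (via 9)
10: 24  (via 2)
4: 25  (via 0)
6: 39  (via 10)
Shortest route: 9–2–10–6 = 39 m.

39 m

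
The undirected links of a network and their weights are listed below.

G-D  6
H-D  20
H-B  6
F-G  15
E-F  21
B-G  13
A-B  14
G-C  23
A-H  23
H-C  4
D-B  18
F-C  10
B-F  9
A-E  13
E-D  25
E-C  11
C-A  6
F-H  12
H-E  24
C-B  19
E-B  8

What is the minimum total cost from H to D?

20

Enumerating some paths:
H–D: 20 = 20
H–B–D: 6+18 = 24
H–B–G–D: 6+13+6 = 25
The minimum is 20 via H–D.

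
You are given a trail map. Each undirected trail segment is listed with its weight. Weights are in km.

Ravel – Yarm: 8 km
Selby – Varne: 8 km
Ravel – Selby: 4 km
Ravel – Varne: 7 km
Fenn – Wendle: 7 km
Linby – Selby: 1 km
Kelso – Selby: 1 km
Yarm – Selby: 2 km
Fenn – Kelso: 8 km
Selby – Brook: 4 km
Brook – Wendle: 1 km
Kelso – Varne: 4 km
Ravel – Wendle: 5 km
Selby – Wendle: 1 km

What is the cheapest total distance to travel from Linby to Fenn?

Settle nodes by increasing distance from Linby:
Linby: 0
Selby: 1  (via Linby)
Wendle: 2  (via Selby)
Kelso: 2  (via Selby)
Yarm: 3  (via Selby)
Brook: 3  (via Wendle)
Ravel: 5  (via Selby)
Varne: 6  (via Kelso)
Fenn: 9  (via Wendle)
Shortest route: Linby → Selby → Wendle → Fenn = 9 km.

9 km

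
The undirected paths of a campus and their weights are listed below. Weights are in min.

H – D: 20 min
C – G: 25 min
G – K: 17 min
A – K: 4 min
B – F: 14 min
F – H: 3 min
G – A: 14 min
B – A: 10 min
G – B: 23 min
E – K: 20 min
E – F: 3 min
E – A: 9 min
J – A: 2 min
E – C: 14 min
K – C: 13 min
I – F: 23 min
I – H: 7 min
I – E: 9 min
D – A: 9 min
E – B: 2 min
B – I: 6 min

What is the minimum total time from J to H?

17 min

Running Dijkstra from J:
J: 0
A: 2  (via J)
K: 6  (via A)
D: 11  (via A)
E: 11  (via A)
B: 12  (via A)
F: 14  (via E)
G: 16  (via A)
H: 17  (via F)
Shortest route: J–A–E–F–H = 17 min.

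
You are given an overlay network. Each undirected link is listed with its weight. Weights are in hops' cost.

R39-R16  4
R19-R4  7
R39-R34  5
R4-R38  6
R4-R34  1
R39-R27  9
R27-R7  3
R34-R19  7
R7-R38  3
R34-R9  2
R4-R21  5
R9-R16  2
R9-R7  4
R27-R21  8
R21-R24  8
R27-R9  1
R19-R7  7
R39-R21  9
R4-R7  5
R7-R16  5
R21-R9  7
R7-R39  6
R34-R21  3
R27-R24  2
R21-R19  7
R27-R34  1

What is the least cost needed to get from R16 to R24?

Shortest distances from R16:
R16: 0
R9: 2  (via R16)
R27: 3  (via R9)
R39: 4  (via R16)
R34: 4  (via R9)
R4: 5  (via R34)
R7: 5  (via R16)
R24: 5  (via R27)
Shortest route: R16–R9–R27–R24 = 5 hops' cost.

5 hops' cost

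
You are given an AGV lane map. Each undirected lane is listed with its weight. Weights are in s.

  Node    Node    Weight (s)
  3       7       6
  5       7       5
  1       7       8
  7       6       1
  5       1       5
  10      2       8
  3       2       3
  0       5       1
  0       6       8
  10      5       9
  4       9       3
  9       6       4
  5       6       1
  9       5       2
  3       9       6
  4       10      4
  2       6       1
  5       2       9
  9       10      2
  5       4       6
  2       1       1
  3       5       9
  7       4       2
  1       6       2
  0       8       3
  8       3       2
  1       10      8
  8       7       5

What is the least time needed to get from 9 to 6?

Enumerating some paths:
9 → 6: 4 = 4
9 → 4 → 7 → 6: 3+2+1 = 6
9 → 5 → 6: 2+1 = 3
Cheapest is 9 → 5 → 6 at 3 s.

3 s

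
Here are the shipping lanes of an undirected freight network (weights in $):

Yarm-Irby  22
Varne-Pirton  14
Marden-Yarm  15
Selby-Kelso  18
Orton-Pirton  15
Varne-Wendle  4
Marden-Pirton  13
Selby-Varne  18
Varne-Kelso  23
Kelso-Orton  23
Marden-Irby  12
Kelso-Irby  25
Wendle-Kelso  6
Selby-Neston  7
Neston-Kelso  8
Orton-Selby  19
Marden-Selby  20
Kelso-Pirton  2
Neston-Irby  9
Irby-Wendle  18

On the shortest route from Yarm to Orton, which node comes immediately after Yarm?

Marden

Compare a few routes:
Yarm → Marden → Selby → Orton: 15+20+19 = 54
Yarm → Marden → Pirton → Orton: 15+13+15 = 43
Yarm → Marden → Pirton → Kelso → Orton: 15+13+2+23 = 53
The minimum is $43 via Yarm → Marden → Pirton → Orton.
So from Yarm the first move is to Marden.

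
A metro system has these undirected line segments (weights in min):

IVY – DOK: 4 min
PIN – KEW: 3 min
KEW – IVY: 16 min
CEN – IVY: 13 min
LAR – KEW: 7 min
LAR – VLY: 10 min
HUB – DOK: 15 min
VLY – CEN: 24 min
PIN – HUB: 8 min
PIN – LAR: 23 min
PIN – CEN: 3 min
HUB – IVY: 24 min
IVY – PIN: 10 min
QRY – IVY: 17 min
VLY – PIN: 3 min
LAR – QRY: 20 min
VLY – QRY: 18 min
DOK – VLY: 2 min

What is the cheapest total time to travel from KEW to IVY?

Candidate routes:
KEW–IVY: 16 = 16
KEW–PIN–VLY–DOK–IVY: 3+3+2+4 = 12
KEW–PIN–CEN–IVY: 3+3+13 = 19
KEW–PIN–IVY: 3+10 = 13
Cheapest is KEW–PIN–VLY–DOK–IVY at 12 min.

12 min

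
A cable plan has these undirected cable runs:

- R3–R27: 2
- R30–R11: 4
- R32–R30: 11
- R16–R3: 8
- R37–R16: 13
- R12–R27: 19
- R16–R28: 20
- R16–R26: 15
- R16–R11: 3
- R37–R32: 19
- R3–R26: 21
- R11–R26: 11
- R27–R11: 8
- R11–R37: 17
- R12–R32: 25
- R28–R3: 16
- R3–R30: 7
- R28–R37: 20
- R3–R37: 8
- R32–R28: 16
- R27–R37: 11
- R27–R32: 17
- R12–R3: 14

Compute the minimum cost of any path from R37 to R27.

Settle nodes by increasing distance from R37:
R37: 0
R3: 8  (via R37)
R27: 10  (via R3)
Shortest route: R37 → R3 → R27 = 10.

10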